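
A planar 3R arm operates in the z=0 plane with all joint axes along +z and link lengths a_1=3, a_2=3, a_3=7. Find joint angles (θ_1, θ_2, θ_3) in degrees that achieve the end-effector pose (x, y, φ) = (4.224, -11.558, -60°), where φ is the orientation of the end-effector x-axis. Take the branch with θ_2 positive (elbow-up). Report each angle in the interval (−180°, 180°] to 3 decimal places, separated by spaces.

wrist centre = target − a_3·(cos φ, sin φ) = (0.7240, -5.4958)
cos θ_2 = (30.7282−3²−3²)/(2·3·3) = 0.7071; θ_2 = 44.9986° (elbow-up)
β = atan2(-5.4958,0.7240) = -82.4953°; ψ = atan2(2.1213,5.1214) = 22.4993°
θ_1 = β − ψ = -104.9946°
θ_3 = φ − θ_1 − θ_2 = -0.0040° (wrapped to (-180°,180°])

-104.995 44.999 -0.004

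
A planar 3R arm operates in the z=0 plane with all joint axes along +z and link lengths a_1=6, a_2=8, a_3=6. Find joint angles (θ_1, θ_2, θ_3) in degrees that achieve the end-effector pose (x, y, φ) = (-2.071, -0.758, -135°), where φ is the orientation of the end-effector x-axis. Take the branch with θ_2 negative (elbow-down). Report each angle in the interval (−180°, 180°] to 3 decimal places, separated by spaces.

wrist centre = target − a_3·(cos φ, sin φ) = (2.1716, 3.4846)
cos θ_2 = (16.8587−6²−8²)/(2·6·8) = -0.8661; θ_2 = -150.0034° (elbow-down)
β = atan2(3.4846,2.1716) = 58.0687°; ψ = atan2(-3.9996,-0.9284) = -103.0688°
θ_1 = β − ψ = 161.1375°
θ_3 = φ − θ_1 − θ_2 = -146.1341° (wrapped to (-180°,180°])

161.137 -150.003 -146.134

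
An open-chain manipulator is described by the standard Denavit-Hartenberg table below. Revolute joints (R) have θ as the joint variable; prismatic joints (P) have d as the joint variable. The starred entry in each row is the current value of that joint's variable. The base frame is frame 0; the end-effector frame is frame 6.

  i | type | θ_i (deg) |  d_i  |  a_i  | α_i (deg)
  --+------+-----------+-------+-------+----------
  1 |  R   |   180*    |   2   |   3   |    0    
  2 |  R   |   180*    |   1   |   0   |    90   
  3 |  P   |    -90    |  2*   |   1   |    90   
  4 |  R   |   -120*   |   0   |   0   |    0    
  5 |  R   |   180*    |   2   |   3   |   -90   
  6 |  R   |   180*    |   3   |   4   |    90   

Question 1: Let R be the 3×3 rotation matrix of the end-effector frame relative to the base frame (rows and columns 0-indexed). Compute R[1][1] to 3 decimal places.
End-effector y-axis (col 1 of R) = (-0.0000,-0.5000,0.8660)
R[1][1] = -0.5000

-0.500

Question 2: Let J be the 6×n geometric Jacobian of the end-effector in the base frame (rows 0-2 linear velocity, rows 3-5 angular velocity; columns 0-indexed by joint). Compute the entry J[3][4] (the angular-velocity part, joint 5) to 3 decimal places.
axis z_4 = (-1.0000,0.0000,-0.0000); lever o_n−o_4 = (-2.0000,-0.6340,3.0981)
cross product → J_v[:, 4] = (0.0000,3.0981,0.6340)
J_ω[:, 4] = z_4
entry J[3][4] = -1.0000

-1.000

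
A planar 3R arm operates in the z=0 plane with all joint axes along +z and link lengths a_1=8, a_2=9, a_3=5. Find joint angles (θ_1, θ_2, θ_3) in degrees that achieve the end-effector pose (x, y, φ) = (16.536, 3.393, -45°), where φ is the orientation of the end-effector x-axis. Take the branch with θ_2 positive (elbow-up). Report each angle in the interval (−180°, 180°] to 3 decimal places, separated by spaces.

-3.886 59.992 -101.107

wrist centre = target − a_3·(cos φ, sin φ) = (13.0005, 6.9285)
cos θ_2 = (217.0167−8²−9²)/(2·8·9) = 0.5001; θ_2 = 59.9923° (elbow-up)
β = atan2(6.9285,13.0005) = 28.0552°; ψ = atan2(7.7936,12.5010) = 31.9410°
θ_1 = β − ψ = -3.8858°
θ_3 = φ − θ_1 − θ_2 = -101.1065° (wrapped to (-180°,180°])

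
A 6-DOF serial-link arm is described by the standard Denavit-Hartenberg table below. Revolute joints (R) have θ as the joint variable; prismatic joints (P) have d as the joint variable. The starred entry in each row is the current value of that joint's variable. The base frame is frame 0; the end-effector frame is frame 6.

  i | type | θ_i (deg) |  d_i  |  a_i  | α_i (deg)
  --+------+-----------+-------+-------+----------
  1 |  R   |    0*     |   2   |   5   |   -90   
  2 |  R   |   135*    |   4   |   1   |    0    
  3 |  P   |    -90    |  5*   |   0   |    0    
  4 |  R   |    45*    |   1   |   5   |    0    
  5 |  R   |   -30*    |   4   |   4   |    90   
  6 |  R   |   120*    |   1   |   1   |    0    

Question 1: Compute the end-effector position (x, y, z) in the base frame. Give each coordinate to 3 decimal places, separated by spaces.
after link 1: o_1 = (5.0000, 0.0000, 2.0000)
after link 2: o_2 = (4.2929, 4.0000, 1.2929)
after link 3: o_3 = (4.2929, 9.0000, 1.2929)
after link 4: o_4 = (4.2929, 10.0000, -3.7071)
after link 5: o_5 = (6.2929, 14.0000, -7.1712)
after link 6: o_6 = (6.9089, 14.8660, -6.2382)

6.909 14.866 -6.238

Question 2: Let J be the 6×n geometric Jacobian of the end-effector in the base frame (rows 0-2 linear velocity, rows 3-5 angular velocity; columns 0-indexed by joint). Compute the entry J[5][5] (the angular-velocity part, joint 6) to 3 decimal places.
0.500

axis z_5 = (0.8660,0.0000,0.5000); lever o_n−o_5 = (0.6160,0.8660,0.9330)
cross product → J_v[:, 5] = (-0.4330,-0.5000,0.7500)
J_ω[:, 5] = z_5
entry J[5][5] = 0.5000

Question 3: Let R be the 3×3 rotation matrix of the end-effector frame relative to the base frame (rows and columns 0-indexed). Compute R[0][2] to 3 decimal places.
0.866

End-effector z-axis (col 2 of R) = (0.8660,0.0000,0.5000)
R[0][2] = 0.8660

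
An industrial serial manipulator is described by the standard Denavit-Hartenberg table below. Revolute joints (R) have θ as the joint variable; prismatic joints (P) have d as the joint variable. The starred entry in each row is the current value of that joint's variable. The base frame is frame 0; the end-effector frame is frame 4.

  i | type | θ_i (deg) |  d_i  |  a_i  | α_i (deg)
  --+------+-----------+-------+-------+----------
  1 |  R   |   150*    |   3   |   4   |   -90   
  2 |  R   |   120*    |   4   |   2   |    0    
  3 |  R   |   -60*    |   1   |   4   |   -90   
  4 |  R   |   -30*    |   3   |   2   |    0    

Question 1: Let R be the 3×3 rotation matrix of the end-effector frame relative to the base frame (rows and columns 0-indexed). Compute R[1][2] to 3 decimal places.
-0.433

End-effector z-axis (col 2 of R) = (0.7500,-0.4330,-0.5000)
R[1][2] = -0.4330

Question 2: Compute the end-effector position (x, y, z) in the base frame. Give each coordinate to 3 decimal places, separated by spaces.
-5.830 -3.562 -5.196

after link 1: o_1 = (-3.4641, 2.0000, 3.0000)
after link 2: o_2 = (-4.5981, -1.9641, 1.2679)
after link 3: o_3 = (-6.8301, -1.8301, -2.1962)
after link 4: o_4 = (-5.8301, -3.5622, -5.1962)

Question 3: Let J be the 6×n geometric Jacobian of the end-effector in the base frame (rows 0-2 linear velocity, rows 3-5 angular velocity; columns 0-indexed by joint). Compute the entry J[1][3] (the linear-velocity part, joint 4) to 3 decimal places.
1.750

axis z_3 = (0.7500,-0.4330,-0.5000); lever o_n−o_3 = (1.0000,-1.7321,-3.0000)
cross product → J_v[:, 3] = (0.4330,1.7500,-0.8660)
J_ω[:, 3] = z_3
entry J[1][3] = 1.7500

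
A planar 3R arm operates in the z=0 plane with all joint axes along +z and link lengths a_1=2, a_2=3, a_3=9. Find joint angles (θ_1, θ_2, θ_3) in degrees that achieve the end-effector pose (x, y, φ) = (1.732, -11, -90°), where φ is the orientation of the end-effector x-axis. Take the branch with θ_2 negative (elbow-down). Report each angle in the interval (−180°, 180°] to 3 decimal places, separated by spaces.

30.000 -120.001 0.001

wrist centre = target − a_3·(cos φ, sin φ) = (1.7320, -2.0000)
cos θ_2 = (6.9998−2²−3²)/(2·2·3) = -0.5000; θ_2 = -120.0010° (elbow-down)
β = atan2(-2.0000,1.7320) = -49.1074°; ψ = atan2(-2.5981,0.5000) = -79.1074°
θ_1 = β − ψ = 30.0000°
θ_3 = φ − θ_1 − θ_2 = 0.0010° (wrapped to (-180°,180°])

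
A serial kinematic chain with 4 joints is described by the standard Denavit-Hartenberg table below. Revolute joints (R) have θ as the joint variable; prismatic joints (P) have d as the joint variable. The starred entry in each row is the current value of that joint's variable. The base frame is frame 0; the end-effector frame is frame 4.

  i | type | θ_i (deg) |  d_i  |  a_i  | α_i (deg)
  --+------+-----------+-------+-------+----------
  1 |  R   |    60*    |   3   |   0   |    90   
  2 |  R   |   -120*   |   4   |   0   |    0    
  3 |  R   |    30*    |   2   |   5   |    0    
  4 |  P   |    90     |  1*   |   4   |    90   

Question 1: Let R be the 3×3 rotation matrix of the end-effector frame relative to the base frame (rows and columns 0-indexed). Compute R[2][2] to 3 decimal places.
-1.000

End-effector z-axis (col 2 of R) = (0.0000,0.0000,-1.0000)
R[2][2] = -1.0000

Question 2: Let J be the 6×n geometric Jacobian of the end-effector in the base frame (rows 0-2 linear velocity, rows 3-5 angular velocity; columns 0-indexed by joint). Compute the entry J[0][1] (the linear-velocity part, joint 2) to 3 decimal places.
axis z_1 = (0.8660,-0.5000,0.0000); lever o_n−o_1 = (8.0622,-0.0359,-5.0000)
cross product → J_v[:, 1] = (2.5000,4.3301,4.0000)
J_ω[:, 1] = z_1
entry J[0][1] = 2.5000

2.500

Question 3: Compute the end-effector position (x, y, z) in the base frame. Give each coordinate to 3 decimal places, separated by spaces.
8.062 -0.036 -2.000

after link 1: o_1 = (0.0000, 0.0000, 3.0000)
after link 2: o_2 = (3.4641, -2.0000, 3.0000)
after link 3: o_3 = (5.1962, -3.0000, -2.0000)
after link 4: o_4 = (8.0622, -0.0359, -2.0000)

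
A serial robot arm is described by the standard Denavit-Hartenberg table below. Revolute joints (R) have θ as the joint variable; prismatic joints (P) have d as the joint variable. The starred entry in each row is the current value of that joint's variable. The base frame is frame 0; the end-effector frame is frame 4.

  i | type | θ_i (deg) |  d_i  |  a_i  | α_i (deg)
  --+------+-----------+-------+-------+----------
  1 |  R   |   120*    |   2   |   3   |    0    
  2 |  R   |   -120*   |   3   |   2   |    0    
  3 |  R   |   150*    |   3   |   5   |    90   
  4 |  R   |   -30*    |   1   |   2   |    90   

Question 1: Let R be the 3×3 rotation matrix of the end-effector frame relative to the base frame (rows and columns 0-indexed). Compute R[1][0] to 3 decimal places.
End-effector x-axis (col 0 of R) = (-0.7500,0.4330,-0.5000)
R[1][0] = 0.4330

0.433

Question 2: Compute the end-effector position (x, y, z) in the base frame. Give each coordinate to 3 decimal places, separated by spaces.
after link 1: o_1 = (-1.5000, 2.5981, 2.0000)
after link 2: o_2 = (0.5000, 2.5981, 5.0000)
after link 3: o_3 = (-3.8301, 5.0981, 8.0000)
after link 4: o_4 = (-4.8301, 6.8301, 7.0000)

-4.830 6.830 7.000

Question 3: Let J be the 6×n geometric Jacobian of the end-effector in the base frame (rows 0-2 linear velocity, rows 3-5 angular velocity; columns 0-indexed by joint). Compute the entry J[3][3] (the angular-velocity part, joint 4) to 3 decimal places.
axis z_3 = (0.5000,0.8660,0.0000); lever o_n−o_3 = (-1.0000,1.7321,-1.0000)
cross product → J_v[:, 3] = (-0.8660,0.5000,1.7321)
J_ω[:, 3] = z_3
entry J[3][3] = 0.5000

0.500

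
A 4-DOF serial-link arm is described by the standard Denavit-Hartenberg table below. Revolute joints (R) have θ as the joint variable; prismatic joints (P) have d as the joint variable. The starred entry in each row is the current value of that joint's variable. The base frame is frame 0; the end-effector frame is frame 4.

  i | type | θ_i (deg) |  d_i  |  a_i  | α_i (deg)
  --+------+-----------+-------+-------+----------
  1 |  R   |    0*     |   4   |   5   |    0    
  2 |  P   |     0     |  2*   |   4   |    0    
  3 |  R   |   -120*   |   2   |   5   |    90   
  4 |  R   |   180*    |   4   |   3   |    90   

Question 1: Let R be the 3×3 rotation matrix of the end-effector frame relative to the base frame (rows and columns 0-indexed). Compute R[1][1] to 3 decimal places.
0.500

End-effector y-axis (col 1 of R) = (-0.8660,0.5000,0.0000)
R[1][1] = 0.5000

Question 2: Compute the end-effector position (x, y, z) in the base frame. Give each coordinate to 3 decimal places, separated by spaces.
4.536 0.268 8.000

after link 1: o_1 = (5.0000, 0.0000, 4.0000)
after link 2: o_2 = (9.0000, 0.0000, 6.0000)
after link 3: o_3 = (6.5000, -4.3301, 8.0000)
after link 4: o_4 = (4.5359, 0.2679, 8.0000)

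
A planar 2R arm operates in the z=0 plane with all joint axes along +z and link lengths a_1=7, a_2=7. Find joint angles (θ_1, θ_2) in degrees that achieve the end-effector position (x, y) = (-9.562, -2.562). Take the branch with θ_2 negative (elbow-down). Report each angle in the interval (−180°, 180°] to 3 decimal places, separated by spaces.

cos θ_2 = (97.9957−7²−7²)/(2·7·7) = -0.0000; θ_2 = -90.0025° (elbow-down)
β = atan2(-2.5620,-9.5620) = -165.0007°; ψ = atan2(-7.0000,6.9997) = -45.0013°
θ_1 = β − ψ = -119.9995°

-119.999 -90.003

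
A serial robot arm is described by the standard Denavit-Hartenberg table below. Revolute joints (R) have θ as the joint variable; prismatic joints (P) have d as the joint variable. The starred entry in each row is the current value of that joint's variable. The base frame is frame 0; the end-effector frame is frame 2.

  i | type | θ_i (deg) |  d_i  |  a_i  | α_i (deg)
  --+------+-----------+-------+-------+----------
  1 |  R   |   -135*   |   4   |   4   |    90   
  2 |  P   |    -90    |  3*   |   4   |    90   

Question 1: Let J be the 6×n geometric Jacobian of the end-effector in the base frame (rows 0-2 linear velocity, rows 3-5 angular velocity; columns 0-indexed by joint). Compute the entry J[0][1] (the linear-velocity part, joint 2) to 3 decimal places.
-0.707

prismatic axis z_1 = (-0.7071,0.7071,0.0000)
J_v[:, 1] = z_1; J_ω[:, 1] = (0,0,0)
entry J[0][1] = -0.7071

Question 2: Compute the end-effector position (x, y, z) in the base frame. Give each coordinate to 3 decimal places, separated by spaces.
after link 1: o_1 = (-2.8284, -2.8284, 4.0000)
after link 2: o_2 = (-4.9497, -0.7071, 0.0000)

-4.950 -0.707 0.000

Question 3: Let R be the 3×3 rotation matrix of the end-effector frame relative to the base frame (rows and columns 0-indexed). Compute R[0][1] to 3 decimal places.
-0.707

End-effector y-axis (col 1 of R) = (-0.7071,0.7071,0.0000)
R[0][1] = -0.7071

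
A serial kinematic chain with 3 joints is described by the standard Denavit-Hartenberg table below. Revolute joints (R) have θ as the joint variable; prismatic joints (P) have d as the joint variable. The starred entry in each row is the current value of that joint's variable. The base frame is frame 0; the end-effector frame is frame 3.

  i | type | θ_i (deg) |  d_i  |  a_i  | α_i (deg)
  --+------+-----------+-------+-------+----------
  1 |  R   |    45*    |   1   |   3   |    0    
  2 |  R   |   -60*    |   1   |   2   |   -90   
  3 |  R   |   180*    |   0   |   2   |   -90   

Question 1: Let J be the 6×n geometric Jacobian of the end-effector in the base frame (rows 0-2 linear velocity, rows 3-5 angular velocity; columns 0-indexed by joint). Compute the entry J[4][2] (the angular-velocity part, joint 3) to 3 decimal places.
0.966

axis z_2 = (0.2588,0.9659,0.0000); lever o_n−o_2 = (-1.9319,0.5176,-0.0000)
cross product → J_v[:, 2] = (-0.0000,-0.0000,2.0000)
J_ω[:, 2] = z_2
entry J[4][2] = 0.9659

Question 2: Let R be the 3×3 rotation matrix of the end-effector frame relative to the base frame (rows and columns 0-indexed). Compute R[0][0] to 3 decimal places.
-0.966

End-effector x-axis (col 0 of R) = (-0.9659,0.2588,-0.0000)
R[0][0] = -0.9659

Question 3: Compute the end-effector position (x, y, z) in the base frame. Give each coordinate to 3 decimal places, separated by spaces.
after link 1: o_1 = (2.1213, 2.1213, 1.0000)
after link 2: o_2 = (4.0532, 1.6037, 2.0000)
after link 3: o_3 = (2.1213, 2.1213, 2.0000)

2.121 2.121 2.000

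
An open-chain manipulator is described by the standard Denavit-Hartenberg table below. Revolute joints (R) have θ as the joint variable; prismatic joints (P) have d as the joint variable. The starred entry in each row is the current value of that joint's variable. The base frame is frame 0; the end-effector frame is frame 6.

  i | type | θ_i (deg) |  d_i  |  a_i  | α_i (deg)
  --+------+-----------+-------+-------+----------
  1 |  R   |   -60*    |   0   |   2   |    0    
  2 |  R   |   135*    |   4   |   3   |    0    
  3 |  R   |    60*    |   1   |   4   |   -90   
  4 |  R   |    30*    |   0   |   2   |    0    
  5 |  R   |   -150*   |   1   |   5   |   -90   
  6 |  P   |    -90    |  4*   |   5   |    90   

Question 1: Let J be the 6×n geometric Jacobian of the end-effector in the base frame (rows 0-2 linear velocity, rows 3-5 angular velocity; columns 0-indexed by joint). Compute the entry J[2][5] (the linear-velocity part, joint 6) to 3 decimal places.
0.500

prismatic axis z_5 = (-0.6124,0.6124,0.5000)
J_v[:, 5] = z_5; J_ω[:, 5] = (0,0,0)
entry J[2][5] = 0.5000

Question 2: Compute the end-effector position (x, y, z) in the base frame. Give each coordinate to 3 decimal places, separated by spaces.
-7.201 1.658 10.330

after link 1: o_1 = (1.0000, -1.7321, 0.0000)
after link 2: o_2 = (1.7765, 1.1657, 4.0000)
after link 3: o_3 = (-1.0520, 3.9942, 5.0000)
after link 4: o_4 = (-2.2767, 5.2189, 4.0000)
after link 5: o_5 = (-1.2161, 2.7440, 8.3301)
after link 6: o_6 = (-7.2011, 1.6580, 10.3301)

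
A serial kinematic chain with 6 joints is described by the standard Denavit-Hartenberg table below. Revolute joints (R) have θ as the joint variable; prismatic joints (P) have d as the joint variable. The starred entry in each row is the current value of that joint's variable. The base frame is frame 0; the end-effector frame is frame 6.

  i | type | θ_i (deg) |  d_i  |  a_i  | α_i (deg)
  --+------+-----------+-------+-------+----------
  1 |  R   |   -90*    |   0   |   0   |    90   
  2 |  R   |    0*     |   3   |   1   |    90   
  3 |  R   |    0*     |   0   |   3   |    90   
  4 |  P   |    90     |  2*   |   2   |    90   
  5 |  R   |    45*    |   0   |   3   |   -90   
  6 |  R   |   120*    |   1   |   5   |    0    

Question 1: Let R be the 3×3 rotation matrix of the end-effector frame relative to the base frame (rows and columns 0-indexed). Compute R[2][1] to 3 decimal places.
End-effector y-axis (col 1 of R) = (-0.6124,-0.5000,0.6124)
R[2][1] = 0.6124

0.612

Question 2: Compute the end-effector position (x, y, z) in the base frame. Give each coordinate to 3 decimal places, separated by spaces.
after link 1: o_1 = (0.0000, 0.0000, 0.0000)
after link 2: o_2 = (-3.0000, -1.0000, 0.0000)
after link 3: o_3 = (-3.0000, -4.0000, 0.0000)
after link 4: o_4 = (-1.0000, -4.0000, -2.0000)
after link 5: o_5 = (1.1213, -4.0000, -4.1213)
after link 6: o_6 = (0.0607, 0.3301, -1.6464)

0.061 0.330 -1.646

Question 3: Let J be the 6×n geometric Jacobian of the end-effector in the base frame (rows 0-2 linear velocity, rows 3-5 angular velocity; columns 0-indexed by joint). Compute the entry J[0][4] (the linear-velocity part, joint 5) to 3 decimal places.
-0.354

axis z_4 = (0.0000,-1.0000,0.0000); lever o_n−o_4 = (1.0607,4.3301,0.3536)
cross product → J_v[:, 4] = (-0.3536,0.0000,1.0607)
J_ω[:, 4] = z_4
entry J[0][4] = -0.3536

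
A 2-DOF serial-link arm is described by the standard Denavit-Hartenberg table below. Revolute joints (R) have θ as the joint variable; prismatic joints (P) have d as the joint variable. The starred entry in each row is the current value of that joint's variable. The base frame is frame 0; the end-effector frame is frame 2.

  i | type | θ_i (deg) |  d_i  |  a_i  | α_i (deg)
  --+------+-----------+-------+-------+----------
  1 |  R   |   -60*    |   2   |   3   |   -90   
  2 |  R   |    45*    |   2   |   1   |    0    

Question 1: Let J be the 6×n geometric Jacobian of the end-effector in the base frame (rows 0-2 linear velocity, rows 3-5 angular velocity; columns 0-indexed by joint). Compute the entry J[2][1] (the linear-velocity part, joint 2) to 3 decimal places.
-0.707

axis z_1 = (0.8660,0.5000,0.0000); lever o_n−o_1 = (2.0856,0.3876,-0.7071)
cross product → J_v[:, 1] = (-0.3536,0.6124,-0.7071)
J_ω[:, 1] = z_1
entry J[2][1] = -0.7071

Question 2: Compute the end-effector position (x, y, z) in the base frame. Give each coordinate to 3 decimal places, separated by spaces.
after link 1: o_1 = (1.5000, -2.5981, 2.0000)
after link 2: o_2 = (3.5856, -2.2104, 1.2929)

3.586 -2.210 1.293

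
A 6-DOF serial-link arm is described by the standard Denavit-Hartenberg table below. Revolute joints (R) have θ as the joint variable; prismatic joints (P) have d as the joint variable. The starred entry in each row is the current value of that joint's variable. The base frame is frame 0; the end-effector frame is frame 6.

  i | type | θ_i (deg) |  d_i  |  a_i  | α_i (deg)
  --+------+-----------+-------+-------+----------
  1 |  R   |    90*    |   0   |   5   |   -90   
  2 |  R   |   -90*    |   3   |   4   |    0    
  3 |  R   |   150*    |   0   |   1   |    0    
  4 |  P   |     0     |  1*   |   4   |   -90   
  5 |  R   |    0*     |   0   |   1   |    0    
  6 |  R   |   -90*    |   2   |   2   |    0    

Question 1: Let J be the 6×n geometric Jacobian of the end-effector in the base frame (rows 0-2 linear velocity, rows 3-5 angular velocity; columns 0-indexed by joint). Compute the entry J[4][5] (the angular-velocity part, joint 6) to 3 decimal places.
axis z_5 = (-0.0000,-0.8660,-0.5000); lever o_n−o_5 = (-2.0000,-1.7321,-1.0000)
cross product → J_v[:, 5] = (0.0000,1.0000,-1.7321)
J_ω[:, 5] = z_5
entry J[4][5] = -0.8660

-0.866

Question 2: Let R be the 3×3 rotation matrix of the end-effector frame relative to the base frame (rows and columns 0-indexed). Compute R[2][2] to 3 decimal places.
End-effector z-axis (col 2 of R) = (-0.0000,-0.8660,-0.5000)
R[2][2] = -0.5000

-0.500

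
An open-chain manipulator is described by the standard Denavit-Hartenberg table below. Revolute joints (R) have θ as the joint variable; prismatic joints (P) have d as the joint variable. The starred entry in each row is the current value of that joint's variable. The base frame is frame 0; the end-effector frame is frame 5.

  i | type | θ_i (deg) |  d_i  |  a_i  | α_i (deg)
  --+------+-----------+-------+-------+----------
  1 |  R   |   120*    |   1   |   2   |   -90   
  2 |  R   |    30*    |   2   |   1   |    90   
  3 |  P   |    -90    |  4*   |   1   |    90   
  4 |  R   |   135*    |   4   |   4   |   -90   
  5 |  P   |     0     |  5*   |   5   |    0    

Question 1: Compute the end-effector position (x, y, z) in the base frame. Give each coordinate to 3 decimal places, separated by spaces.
after link 1: o_1 = (-1.0000, 1.7321, 1.0000)
after link 2: o_2 = (-3.1651, 1.4821, 0.5000)
after link 3: o_3 = (-3.2990, 3.7141, 3.9641)
after link 4: o_4 = (-4.7236, 0.5246, 8.4136)
after link 5: o_5 = (-10.8473, -3.0109, 8.4136)

-10.847 -3.011 8.414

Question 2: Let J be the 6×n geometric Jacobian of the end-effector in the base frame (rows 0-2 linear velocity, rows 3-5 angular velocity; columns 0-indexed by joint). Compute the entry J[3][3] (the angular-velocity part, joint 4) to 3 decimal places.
0.433

axis z_3 = (0.4330,-0.7500,0.5000); lever o_n−o_3 = (-7.5483,-6.7250,4.4495)
cross product → J_v[:, 3] = (0.0254,-5.7008,-8.5732)
J_ω[:, 3] = z_3
entry J[3][3] = 0.4330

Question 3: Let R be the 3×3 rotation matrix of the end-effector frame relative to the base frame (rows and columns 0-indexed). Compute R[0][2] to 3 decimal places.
-0.436

End-effector z-axis (col 2 of R) = (-0.4356,-0.6597,-0.6124)
R[0][2] = -0.4356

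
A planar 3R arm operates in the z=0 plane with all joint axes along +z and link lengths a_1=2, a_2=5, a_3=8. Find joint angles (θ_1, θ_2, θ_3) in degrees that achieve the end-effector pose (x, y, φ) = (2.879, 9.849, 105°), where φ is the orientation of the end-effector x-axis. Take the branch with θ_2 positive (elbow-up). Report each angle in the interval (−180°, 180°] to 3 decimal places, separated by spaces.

-44.998 90.002 59.996

wrist centre = target − a_3·(cos φ, sin φ) = (4.9496, 2.1216)
cos θ_2 = (28.9992−2²−5²)/(2·2·5) = -0.0000; θ_2 = 90.0022° (elbow-up)
β = atan2(2.1216,4.9496) = 23.2021°; ψ = atan2(5.0000,1.9998) = 68.2005°
θ_1 = β − ψ = -44.9984°
θ_3 = φ − θ_1 − θ_2 = 59.9962° (wrapped to (-180°,180°])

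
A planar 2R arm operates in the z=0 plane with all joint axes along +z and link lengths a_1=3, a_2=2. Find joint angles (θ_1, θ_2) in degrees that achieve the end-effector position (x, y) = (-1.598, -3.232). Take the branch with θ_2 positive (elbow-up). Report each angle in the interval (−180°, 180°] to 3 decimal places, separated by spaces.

-150.000 90.003

cos θ_2 = (12.9994−3²−2²)/(2·3·2) = -0.0000; θ_2 = 90.0027° (elbow-up)
β = atan2(-3.2320,-1.5980) = -116.3092°; ψ = atan2(2.0000,2.9999) = 33.6909°
θ_1 = β − ψ = -150.0001°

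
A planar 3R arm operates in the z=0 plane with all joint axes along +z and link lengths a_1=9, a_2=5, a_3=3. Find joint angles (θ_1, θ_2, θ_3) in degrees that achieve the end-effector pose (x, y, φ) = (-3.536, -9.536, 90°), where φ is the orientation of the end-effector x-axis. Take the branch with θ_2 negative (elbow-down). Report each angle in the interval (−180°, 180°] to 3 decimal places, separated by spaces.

-90.006 -44.987 -135.008

wrist centre = target − a_3·(cos φ, sin φ) = (-3.5360, -12.5360)
cos θ_2 = (169.6546−9²−5²)/(2·9·5) = 0.7073; θ_2 = -44.9865° (elbow-down)
β = atan2(-12.5360,-3.5360) = -105.7520°; ψ = atan2(-3.5347,12.5364) = -15.7461°
θ_1 = β − ψ = -90.0059°
θ_3 = φ − θ_1 − θ_2 = -135.0076° (wrapped to (-180°,180°])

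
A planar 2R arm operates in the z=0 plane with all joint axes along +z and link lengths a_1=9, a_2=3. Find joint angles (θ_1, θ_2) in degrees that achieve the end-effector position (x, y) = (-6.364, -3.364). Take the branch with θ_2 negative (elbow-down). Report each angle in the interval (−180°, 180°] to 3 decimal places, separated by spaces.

cos θ_2 = (51.8170−9²−3²)/(2·9·3) = -0.7071; θ_2 = -134.9989° (elbow-down)
β = atan2(-3.3640,-6.3640) = -152.1391°; ψ = atan2(-2.1214,6.8787) = -17.1395°
θ_1 = β − ψ = -134.9996°

-135.000 -134.999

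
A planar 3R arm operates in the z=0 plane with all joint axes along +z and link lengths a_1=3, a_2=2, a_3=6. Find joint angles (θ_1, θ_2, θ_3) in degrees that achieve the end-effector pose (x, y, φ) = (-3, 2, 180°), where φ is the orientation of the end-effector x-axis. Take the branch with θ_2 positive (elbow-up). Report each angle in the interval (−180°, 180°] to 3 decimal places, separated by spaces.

wrist centre = target − a_3·(cos φ, sin φ) = (3.0000, 2.0000)
cos θ_2 = (13.0000−3²−2²)/(2·3·2) = -0.0000; θ_2 = 90.0000° (elbow-up)
β = atan2(2.0000,3.0000) = 33.6901°; ψ = atan2(2.0000,3.0000) = 33.6901°
θ_1 = β − ψ = -0.0000°
θ_3 = φ − θ_1 − θ_2 = 90.0000° (wrapped to (-180°,180°])

0.000 90.000 90.000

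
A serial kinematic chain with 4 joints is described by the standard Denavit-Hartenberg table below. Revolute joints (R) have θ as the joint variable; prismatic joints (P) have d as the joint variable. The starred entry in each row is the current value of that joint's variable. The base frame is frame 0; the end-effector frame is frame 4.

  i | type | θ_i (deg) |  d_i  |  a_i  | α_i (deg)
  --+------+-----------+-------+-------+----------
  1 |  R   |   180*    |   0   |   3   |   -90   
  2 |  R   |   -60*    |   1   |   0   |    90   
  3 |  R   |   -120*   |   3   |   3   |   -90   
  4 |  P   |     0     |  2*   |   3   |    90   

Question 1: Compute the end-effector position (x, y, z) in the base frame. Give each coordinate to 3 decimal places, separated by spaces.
after link 1: o_1 = (-3.0000, 0.0000, 0.0000)
after link 2: o_2 = (-3.0000, -1.0000, 0.0000)
after link 3: o_3 = (0.3481, 1.5981, 0.2010)
after link 4: o_4 = (0.2321, 5.1962, 0.4019)

0.232 5.196 0.402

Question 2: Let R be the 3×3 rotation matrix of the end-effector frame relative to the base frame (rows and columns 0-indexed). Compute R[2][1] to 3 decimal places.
0.750

End-effector y-axis (col 1 of R) = (-0.4330,0.5000,0.7500)
R[2][1] = 0.7500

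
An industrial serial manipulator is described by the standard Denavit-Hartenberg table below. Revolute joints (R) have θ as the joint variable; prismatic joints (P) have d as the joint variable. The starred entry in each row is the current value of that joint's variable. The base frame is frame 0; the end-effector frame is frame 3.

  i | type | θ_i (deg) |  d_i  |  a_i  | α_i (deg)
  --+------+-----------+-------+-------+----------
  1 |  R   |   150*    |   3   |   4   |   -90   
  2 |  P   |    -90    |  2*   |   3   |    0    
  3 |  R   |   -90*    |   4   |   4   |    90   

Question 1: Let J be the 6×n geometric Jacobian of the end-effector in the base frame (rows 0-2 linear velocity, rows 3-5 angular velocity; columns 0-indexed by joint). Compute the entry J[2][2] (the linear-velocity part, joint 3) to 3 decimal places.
axis z_2 = (-0.5000,-0.8660,0.0000); lever o_n−o_2 = (1.4641,-5.4641,0.0000)
cross product → J_v[:, 2] = (-0.0000,0.0000,4.0000)
J_ω[:, 2] = z_2
entry J[2][2] = 4.0000

4.000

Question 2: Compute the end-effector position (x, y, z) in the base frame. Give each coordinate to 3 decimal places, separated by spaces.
after link 1: o_1 = (-3.4641, 2.0000, 3.0000)
after link 2: o_2 = (-4.4641, 0.2679, 6.0000)
after link 3: o_3 = (-3.0000, -5.1962, 6.0000)

-3.000 -5.196 6.000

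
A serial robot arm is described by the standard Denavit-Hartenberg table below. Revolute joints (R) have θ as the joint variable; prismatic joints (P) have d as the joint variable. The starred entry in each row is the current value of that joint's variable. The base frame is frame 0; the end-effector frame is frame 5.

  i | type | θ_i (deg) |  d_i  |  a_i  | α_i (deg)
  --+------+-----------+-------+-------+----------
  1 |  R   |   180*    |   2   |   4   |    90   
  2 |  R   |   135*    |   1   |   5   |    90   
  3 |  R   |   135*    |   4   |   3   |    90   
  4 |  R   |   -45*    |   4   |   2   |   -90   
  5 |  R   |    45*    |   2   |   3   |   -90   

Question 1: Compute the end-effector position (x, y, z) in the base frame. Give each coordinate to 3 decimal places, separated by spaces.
after link 1: o_1 = (-4.0000, 0.0000, 2.0000)
after link 2: o_2 = (-0.4645, 1.0000, 5.5355)
after link 3: o_3 = (-4.7929, 3.1213, 6.8640)
after link 4: o_4 = (-2.5000, 6.9497, 7.1569)
after link 5: o_5 = (-4.9571, 7.5104, 4.5784)

-4.957 7.510 4.578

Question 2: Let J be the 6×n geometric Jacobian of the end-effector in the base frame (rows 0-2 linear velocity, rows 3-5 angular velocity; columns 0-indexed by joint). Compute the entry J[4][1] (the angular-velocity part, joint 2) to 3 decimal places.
1.000

axis z_1 = (0.0000,1.0000,0.0000); lever o_n−o_1 = (-0.9571,7.5104,2.5784)
cross product → J_v[:, 1] = (2.5784,-0.0000,0.9571)
J_ω[:, 1] = z_1
entry J[4][1] = 1.0000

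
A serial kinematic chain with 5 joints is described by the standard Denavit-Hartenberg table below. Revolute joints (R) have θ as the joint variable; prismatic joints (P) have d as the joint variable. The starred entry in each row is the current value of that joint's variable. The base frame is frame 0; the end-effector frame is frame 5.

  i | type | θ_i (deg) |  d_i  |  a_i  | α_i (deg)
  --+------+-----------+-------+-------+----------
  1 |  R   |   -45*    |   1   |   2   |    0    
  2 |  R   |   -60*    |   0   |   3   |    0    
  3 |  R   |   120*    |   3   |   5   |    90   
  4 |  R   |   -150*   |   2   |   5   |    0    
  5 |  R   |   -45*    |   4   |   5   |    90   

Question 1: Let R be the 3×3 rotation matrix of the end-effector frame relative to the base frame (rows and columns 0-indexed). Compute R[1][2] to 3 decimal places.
End-effector z-axis (col 2 of R) = (0.2500,0.0670,0.9659)
R[1][2] = 0.0670

0.067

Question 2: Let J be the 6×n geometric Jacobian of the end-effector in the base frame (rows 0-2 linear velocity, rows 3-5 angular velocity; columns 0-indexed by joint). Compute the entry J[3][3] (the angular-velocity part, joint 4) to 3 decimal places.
axis z_3 = (0.2588,-0.9659,0.0000); lever o_n−o_3 = (-7.2947,-8.1663,-1.2059)
cross product → J_v[:, 3] = (1.1648,0.3121,-9.1598)
J_ω[:, 3] = z_3
entry J[3][3] = 0.2588

0.259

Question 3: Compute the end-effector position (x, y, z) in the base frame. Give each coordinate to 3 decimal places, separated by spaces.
-1.827 -11.184 2.794

after link 1: o_1 = (1.4142, -1.4142, 1.0000)
after link 2: o_2 = (0.6378, -4.3120, 1.0000)
after link 3: o_3 = (5.4674, -3.0179, 4.0000)
after link 4: o_4 = (1.8024, -6.0705, 1.5000)
after link 5: o_5 = (-1.8273, -11.1842, 2.7941)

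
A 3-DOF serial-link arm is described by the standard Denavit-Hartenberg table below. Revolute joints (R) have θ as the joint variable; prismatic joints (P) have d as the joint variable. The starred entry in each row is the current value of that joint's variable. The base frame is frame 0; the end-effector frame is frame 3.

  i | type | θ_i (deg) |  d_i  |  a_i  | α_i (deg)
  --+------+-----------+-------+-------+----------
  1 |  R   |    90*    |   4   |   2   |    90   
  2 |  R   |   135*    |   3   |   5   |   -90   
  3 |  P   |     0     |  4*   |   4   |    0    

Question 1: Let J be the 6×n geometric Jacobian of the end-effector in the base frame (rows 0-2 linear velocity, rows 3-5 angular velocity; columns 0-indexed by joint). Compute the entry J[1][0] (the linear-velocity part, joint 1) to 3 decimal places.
axis z_0 = ẑ; lever o_n−o_0 = (3.0000,-7.1924,7.5355)
cross product → J_v[:, 0] = (7.1924,3.0000,-0.0000)
J_ω[:, 0] = z_0
entry J[1][0] = 3.0000

3.000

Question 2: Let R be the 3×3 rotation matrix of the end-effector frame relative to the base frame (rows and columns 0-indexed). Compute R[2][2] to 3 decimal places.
-0.707

End-effector z-axis (col 2 of R) = (0.0000,-0.7071,-0.7071)
R[2][2] = -0.7071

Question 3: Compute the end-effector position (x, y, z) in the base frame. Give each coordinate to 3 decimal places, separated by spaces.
after link 1: o_1 = (0.0000, 2.0000, 4.0000)
after link 2: o_2 = (3.0000, -1.5355, 7.5355)
after link 3: o_3 = (3.0000, -7.1924, 7.5355)

3.000 -7.192 7.536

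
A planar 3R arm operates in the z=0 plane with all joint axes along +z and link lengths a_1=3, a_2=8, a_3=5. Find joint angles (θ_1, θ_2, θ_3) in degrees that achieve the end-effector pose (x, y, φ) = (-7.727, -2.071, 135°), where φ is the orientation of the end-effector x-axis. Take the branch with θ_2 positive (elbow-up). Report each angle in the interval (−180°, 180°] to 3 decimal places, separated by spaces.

135.007 119.998 -120.005

wrist centre = target − a_3·(cos φ, sin φ) = (-4.1915, -5.6065)
cos θ_2 = (49.0016−3²−8²)/(2·3·8) = -0.5000; θ_2 = 119.9978° (elbow-up)
β = atan2(-5.6065,-4.1915) = -126.7819°; ψ = atan2(6.9284,-0.9997) = 98.2109°
θ_1 = β − ψ = -224.9928°
θ_3 = φ − θ_1 − θ_2 = -120.0050° (wrapped to (-180°,180°])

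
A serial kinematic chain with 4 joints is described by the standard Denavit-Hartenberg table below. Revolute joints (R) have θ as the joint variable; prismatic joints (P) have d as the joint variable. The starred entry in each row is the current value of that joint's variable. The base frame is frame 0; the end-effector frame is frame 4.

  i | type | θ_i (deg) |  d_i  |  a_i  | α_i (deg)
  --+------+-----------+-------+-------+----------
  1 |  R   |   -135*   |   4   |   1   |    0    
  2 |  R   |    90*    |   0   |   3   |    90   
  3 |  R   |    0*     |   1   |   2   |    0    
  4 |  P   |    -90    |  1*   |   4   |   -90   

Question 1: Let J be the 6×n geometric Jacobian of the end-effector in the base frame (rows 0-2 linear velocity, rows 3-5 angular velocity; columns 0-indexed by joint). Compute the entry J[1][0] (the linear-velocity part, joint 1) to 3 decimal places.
axis z_0 = ẑ; lever o_n−o_0 = (1.4142,-5.6569,0.0000)
cross product → J_v[:, 0] = (5.6569,1.4142,-0.0000)
J_ω[:, 0] = z_0
entry J[1][0] = 1.4142

1.414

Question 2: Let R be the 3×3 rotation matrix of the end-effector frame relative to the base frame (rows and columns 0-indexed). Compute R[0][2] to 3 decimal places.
End-effector z-axis (col 2 of R) = (0.7071,-0.7071,0.0000)
R[0][2] = 0.7071

0.707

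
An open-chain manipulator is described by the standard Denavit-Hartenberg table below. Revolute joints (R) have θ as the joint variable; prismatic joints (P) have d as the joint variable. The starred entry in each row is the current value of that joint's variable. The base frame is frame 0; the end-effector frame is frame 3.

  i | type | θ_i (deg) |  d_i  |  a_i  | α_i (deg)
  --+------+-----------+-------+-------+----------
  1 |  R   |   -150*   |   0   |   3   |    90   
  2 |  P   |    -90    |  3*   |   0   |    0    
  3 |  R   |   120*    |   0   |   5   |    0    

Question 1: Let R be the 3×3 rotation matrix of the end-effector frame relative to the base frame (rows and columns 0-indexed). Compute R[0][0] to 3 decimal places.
-0.750

End-effector x-axis (col 0 of R) = (-0.7500,-0.4330,0.5000)
R[0][0] = -0.7500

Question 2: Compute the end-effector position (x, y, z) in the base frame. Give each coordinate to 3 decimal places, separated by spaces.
after link 1: o_1 = (-2.5981, -1.5000, 0.0000)
after link 2: o_2 = (-4.0981, 1.0981, 0.0000)
after link 3: o_3 = (-7.8481, -1.0670, 2.5000)

-7.848 -1.067 2.500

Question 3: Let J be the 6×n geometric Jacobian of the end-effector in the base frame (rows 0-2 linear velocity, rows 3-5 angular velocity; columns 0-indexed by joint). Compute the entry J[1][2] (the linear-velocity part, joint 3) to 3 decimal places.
axis z_2 = (-0.5000,0.8660,0.0000); lever o_n−o_2 = (-3.7500,-2.1651,2.5000)
cross product → J_v[:, 2] = (2.1651,1.2500,4.3301)
J_ω[:, 2] = z_2
entry J[1][2] = 1.2500

1.250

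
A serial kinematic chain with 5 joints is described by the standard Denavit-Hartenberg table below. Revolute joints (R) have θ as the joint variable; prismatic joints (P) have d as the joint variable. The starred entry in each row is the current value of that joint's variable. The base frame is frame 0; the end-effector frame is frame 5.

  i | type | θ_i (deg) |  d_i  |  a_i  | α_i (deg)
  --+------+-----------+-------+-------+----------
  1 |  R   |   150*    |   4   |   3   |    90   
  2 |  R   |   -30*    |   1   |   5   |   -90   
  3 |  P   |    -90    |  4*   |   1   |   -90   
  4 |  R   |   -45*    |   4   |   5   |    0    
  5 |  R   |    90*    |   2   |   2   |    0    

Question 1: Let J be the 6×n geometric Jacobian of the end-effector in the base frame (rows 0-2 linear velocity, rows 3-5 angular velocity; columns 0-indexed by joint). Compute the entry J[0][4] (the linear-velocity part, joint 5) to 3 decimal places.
axis z_4 = (-0.7500,0.4330,-0.5000); lever o_n−o_4 = (-0.1805,1.7372,-2.2247)
cross product → J_v[:, 4] = (-0.0947,-1.5783,-1.2247)
J_ω[:, 4] = z_4
entry J[0][4] = -0.0947

-0.095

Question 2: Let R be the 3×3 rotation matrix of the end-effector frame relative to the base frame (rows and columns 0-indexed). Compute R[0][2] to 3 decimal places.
End-effector z-axis (col 2 of R) = (-0.7500,0.4330,-0.5000)
R[0][2] = -0.7500

-0.750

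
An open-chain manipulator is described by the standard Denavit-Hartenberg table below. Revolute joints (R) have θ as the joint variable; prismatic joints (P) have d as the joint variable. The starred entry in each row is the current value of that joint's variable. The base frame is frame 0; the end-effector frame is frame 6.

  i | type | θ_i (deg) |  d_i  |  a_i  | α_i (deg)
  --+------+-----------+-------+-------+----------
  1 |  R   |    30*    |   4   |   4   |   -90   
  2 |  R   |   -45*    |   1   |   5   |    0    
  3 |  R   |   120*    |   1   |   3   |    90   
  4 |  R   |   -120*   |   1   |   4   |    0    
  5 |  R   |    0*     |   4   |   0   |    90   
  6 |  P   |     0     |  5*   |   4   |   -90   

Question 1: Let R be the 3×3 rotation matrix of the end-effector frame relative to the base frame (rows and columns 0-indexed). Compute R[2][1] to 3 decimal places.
-0.837

End-effector y-axis (col 1 of R) = (0.4441,-0.3209,-0.8365)
R[2][1] = -0.8365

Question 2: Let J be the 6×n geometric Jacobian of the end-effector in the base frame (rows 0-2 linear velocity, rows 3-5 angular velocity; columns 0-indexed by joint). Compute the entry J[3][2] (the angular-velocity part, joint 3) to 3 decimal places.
axis z_2 = (-0.5000,0.8660,0.0000); lever o_n−o_2 = (4.7020,-1.2439,6.4426)
cross product → J_v[:, 2] = (5.5795,3.2213,-3.4501)
J_ω[:, 2] = z_2
entry J[3][2] = -0.5000

-0.500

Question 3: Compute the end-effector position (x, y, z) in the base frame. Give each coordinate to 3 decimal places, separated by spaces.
10.728 3.390 13.978

after link 1: o_1 = (3.4641, 2.0000, 4.0000)
after link 2: o_2 = (6.0260, 4.6338, 7.5355)
after link 3: o_3 = (6.1984, 5.8880, 4.6378)
after link 4: o_4 = (8.3187, 3.1122, 6.8284)
after link 5: o_5 = (11.6647, 5.0440, 7.8637)
after link 6: o_6 = (10.7279, 3.3899, 13.9781)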